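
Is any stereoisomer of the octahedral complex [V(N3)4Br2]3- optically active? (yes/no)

An octahedron has six vertices in three trans pairs; every non-trans pair is cis.
The distinct arrangements are (2 in all): Br trans; Br cis.
Each arrangement has an internal mirror plane or centre of symmetry, so none is chiral.

no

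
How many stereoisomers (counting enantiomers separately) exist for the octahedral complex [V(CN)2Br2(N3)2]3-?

In an octahedral complex each vertex has one trans partner and four cis neighbours.
The distinct arrangements are (5 in all): CN trans, Br trans, N3 trans; CN cis, Br trans, N3 cis; CN cis, Br cis, N3 trans; CN cis, Br cis, N3 cis (chiral); CN trans, Br cis, N3 cis.
One of these lacks any improper symmetry element and so occurs as an enantiomeric pair, giving 5 + 1 = 6 stereoisomers in total.

6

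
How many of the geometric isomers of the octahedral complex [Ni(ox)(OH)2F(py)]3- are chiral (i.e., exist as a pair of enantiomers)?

2

In an octahedral complex each vertex has one trans partner and four cis neighbours.
Each ox is bidentate and must span two cis positions.
Working through the distinct placements yields 4 geometric isomers: OH cis (3 arrangements, 2 chiral); OH trans.
Of these, 2 lack any improper symmetry element and so occur as enantiomeric pairs, giving 4 + 2 = 6 stereoisomers in total.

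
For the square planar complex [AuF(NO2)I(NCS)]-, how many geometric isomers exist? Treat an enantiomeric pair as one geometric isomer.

3

In a square planar complex each vertex has one trans partner and two cis neighbours.
Working through the distinct placements yields 3 geometric isomers: (F/NCS trans, I/NO2 trans); (F/NO2 trans, I/NCS trans); (F/I trans, NCS/NO2 trans).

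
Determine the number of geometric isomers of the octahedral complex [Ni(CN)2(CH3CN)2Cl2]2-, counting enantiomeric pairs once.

5

In an octahedral complex each vertex has one trans partner and four cis neighbours.
There are 5 geometric isomers: CN trans, CH3CN trans, Cl trans; CN cis, CH3CN trans, Cl cis; CN cis, CH3CN cis, Cl trans; CN cis, CH3CN cis, Cl cis (chiral); CN trans, CH3CN cis, Cl cis.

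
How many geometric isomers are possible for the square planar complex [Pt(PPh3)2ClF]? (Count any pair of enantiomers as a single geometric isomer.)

Working through the distinct placements yields 2 geometric isomers: PPh3 cis; PPh3 trans.

2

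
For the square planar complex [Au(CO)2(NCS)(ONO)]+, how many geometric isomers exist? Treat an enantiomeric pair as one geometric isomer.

2

A square has two trans pairs of vertices; adjacent vertices are cis.
The distinct arrangements are (2 in all): CO cis; CO trans.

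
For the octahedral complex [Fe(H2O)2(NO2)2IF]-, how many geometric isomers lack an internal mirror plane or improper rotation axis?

An octahedron has six vertices in three trans pairs; every non-trans pair is cis.
Systematic placement gives 6 geometric isomers: H2O cis, NO2 trans; H2O cis, NO2 cis (3 arrangements, 2 chiral); H2O trans, NO2 trans; H2O trans, NO2 cis.
Of these, 2 lack any improper symmetry element and so occur as enantiomeric pairs, giving 6 + 2 = 8 stereoisomers in total.

2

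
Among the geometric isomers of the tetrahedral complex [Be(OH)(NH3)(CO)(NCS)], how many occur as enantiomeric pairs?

All four vertices of a tetrahedron are equivalent and mutually adjacent, so cis/trans isomerism cannot arise.
Only one geometric arrangement is possible; it has no improper symmetry element, so it exists as a pair of enantiomers (2 stereoisomers).

1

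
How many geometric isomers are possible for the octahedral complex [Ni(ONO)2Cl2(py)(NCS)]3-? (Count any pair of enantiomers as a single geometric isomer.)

6

The distinct arrangements are (6 in all): ONO cis, Cl trans; ONO trans, Cl trans; ONO cis, Cl cis (3 arrangements, 2 chiral); ONO trans, Cl cis.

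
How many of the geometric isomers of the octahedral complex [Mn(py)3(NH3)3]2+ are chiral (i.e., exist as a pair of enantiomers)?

0

The six octahedral sites form three mutually perpendicular trans pairs.
Systematic placement gives 2 geometric isomers: py mer; py fac.
Each arrangement has an internal mirror plane or centre of symmetry, so none is chiral.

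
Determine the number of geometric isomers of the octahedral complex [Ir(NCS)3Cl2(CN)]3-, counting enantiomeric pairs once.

An octahedron has six vertices in three trans pairs; every non-trans pair is cis.
The distinct arrangements are (3 in all): NCS mer, Cl cis; NCS mer, Cl trans; NCS fac, Cl cis.

3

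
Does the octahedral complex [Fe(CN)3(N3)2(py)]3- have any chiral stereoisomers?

no

The six octahedral sites form three mutually perpendicular trans pairs.
Systematic placement gives 3 geometric isomers: CN mer, N3 cis; CN mer, N3 trans; CN fac, N3 cis.
Each arrangement has an internal mirror plane or centre of symmetry, so none is chiral.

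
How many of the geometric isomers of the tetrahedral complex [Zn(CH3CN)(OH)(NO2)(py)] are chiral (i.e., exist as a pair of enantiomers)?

1

All four vertices of a tetrahedron are equivalent and mutually adjacent, so cis/trans isomerism cannot arise.
Only one geometric arrangement is possible; it has no improper symmetry element, so it exists as a pair of enantiomers (2 stereoisomers).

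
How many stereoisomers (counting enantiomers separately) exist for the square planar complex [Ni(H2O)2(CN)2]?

In a square planar complex each vertex has one trans partner and two cis neighbours.
There are 2 geometric isomers: H2O cis; H2O trans.
Each arrangement has an internal mirror plane or centre of symmetry, so none is chiral.

2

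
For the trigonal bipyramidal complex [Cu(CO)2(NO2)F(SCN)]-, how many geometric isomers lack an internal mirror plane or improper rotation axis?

Placing the ligands in turn and identifying arrangements related by rotation or reflection leaves 7 distinct geometric isomers.
Of these, 3 lack any improper symmetry element and so occur as enantiomeric pairs, giving 7 + 3 = 10 stereoisomers in total.

3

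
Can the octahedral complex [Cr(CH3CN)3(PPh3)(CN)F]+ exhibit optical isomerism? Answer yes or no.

yes

In an octahedral complex each vertex has one trans partner and four cis neighbours.
Systematic placement gives 4 geometric isomers: CH3CN mer (3 arrangements); CH3CN fac (chiral).
One of these lacks any improper symmetry element and so occurs as an enantiomeric pair, giving 4 + 1 = 5 stereoisomers in total.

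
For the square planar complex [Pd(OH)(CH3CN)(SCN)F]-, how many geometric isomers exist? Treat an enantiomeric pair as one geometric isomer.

A square has two trans pairs of vertices; adjacent vertices are cis.
The distinct arrangements are (3 in all): (CH3CN/OH trans, F/SCN trans); (CH3CN/SCN trans, F/OH trans); (CH3CN/F trans, OH/SCN trans).

3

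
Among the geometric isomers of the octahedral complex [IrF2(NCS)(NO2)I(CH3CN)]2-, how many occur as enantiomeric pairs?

An octahedron has six vertices in three trans pairs; every non-trans pair is cis.
Exhaustive case analysis gives 9 geometric isomers.
Of these, 6 lack any improper symmetry element and so occur as enantiomeric pairs, giving 9 + 6 = 15 stereoisomers in total.

6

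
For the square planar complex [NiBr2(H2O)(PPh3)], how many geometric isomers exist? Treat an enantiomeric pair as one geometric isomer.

2

A square has two trans pairs of vertices; adjacent vertices are cis.
There are 2 geometric isomers: Br cis; Br trans.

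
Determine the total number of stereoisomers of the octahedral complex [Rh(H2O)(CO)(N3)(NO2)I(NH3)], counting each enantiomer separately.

30

Exhaustive case analysis gives 15 geometric isomers.
Of these, 15 lack any improper symmetry element and so occur as enantiomeric pairs, giving 15 + 15 = 30 stereoisomers in total.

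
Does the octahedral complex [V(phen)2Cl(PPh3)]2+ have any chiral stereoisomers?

yes

An octahedron has six vertices in three trans pairs; every non-trans pair is cis.
Each phen is bidentate and must span two cis positions.
Working through the distinct placements yields 2 geometric isomers: Cl and PPh3 mutually trans; Cl and PPh3 mutually cis (chiral).
One of these lacks any improper symmetry element and so occurs as an enantiomeric pair, giving 2 + 1 = 3 stereoisomers in total.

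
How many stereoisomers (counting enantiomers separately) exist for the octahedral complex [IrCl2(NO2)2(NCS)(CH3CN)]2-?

8

Working through the distinct placements yields 6 geometric isomers: Cl cis, NO2 trans; Cl cis, NO2 cis (3 arrangements, 2 chiral); Cl trans, NO2 trans; Cl trans, NO2 cis.
Of these, 2 lack any improper symmetry element and so occur as enantiomeric pairs, giving 6 + 2 = 8 stereoisomers in total.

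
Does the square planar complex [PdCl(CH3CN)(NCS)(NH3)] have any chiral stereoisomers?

no

Systematic placement gives 3 geometric isomers: (CH3CN/NCS trans, Cl/NH3 trans); (CH3CN/NH3 trans, Cl/NCS trans); (CH3CN/Cl trans, NCS/NH3 trans).
Each arrangement has an internal mirror plane or centre of symmetry, so none is chiral.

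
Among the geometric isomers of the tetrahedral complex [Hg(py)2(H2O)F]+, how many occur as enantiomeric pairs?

Only one geometric arrangement is possible.

0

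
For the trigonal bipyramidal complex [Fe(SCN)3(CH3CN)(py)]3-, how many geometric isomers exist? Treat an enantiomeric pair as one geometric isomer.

Systematic placement gives 4 geometric isomers: CH3CN axial, py equatorial; CH3CN axial, py axial; CH3CN equatorial, py equatorial; CH3CN equatorial, py axial.

4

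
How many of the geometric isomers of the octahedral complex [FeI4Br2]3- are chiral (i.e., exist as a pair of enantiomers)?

0

An octahedron has six vertices in three trans pairs; every non-trans pair is cis.
Working through the distinct placements yields 2 geometric isomers: Br trans; Br cis.
Each arrangement has an internal mirror plane or centre of symmetry, so none is chiral.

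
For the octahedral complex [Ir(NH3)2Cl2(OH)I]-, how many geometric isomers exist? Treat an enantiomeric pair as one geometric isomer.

6

An octahedron has six vertices in three trans pairs; every non-trans pair is cis.
The distinct arrangements are (6 in all): NH3 cis, Cl trans; NH3 trans, Cl trans; NH3 cis, Cl cis (3 arrangements, 2 chiral); NH3 trans, Cl cis.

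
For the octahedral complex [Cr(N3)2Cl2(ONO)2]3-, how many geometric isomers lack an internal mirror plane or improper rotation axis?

1

An octahedron has six vertices in three trans pairs; every non-trans pair is cis.
Working through the distinct placements yields 5 geometric isomers: N3 trans, Cl trans, ONO trans; N3 cis, Cl trans, ONO cis; N3 cis, Cl cis, ONO trans; N3 cis, Cl cis, ONO cis (chiral); N3 trans, Cl cis, ONO cis.
One of these lacks any improper symmetry element and so occurs as an enantiomeric pair, giving 5 + 1 = 6 stereoisomers in total.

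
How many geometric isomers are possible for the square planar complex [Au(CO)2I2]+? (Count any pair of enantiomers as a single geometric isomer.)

2

A square has two trans pairs of vertices; adjacent vertices are cis.
Systematic placement gives 2 geometric isomers: CO cis; CO trans.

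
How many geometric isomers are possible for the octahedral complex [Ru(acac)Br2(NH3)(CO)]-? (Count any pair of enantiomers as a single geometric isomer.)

The six octahedral sites form three mutually perpendicular trans pairs.
Each acac is bidentate and must span two cis positions.
Systematic placement gives 4 geometric isomers: Br trans; Br cis (3 arrangements, 2 chiral).

4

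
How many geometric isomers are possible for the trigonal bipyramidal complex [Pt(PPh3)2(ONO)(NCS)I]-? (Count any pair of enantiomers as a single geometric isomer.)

In a trigonal bipyramid the two axial positions differ from the three equatorial ones.
Systematic enumeration (placing each ligand type in turn and discarding arrangements equivalent by rotation or reflection) gives 7 geometric isomers.

7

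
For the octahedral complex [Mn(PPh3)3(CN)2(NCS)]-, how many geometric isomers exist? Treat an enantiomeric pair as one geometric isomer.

An octahedron has six vertices in three trans pairs; every non-trans pair is cis.
The distinct arrangements are (3 in all): PPh3 mer, CN trans; PPh3 mer, CN cis; PPh3 fac, CN cis.

3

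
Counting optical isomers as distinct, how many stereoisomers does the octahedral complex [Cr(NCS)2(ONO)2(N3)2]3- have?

Systematic placement gives 5 geometric isomers: NCS trans, ONO trans, N3 trans; NCS cis, ONO cis, N3 trans; NCS cis, ONO trans, N3 cis; NCS cis, ONO cis, N3 cis (chiral); NCS trans, ONO cis, N3 cis.
One of these lacks any improper symmetry element and so occurs as an enantiomeric pair, giving 5 + 1 = 6 stereoisomers in total.

6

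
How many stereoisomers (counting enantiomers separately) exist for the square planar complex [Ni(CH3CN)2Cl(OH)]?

2

Systematic placement gives 2 geometric isomers: CH3CN cis; CH3CN trans.
Each arrangement has an internal mirror plane or centre of symmetry, so none is chiral.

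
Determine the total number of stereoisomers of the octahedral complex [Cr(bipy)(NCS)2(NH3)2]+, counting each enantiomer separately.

In an octahedral complex each vertex has one trans partner and four cis neighbours.
Each bipy is bidentate and must span two cis positions.
Systematic placement gives 3 geometric isomers: NCS trans, NH3 cis; NCS cis, NH3 cis (chiral); NCS cis, NH3 trans.
One of these lacks any improper symmetry element and so occurs as an enantiomeric pair, giving 3 + 1 = 4 stereoisomers in total.

4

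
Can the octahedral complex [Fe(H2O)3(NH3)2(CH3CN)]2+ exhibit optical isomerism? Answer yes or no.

no

In an octahedral complex each vertex has one trans partner and four cis neighbours.
There are 3 geometric isomers: H2O mer, NH3 trans; H2O fac, NH3 cis; H2O mer, NH3 cis.
Each arrangement has an internal mirror plane or centre of symmetry, so none is chiral.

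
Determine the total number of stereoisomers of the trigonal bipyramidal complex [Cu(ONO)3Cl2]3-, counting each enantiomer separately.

In a trigonal bipyramid the two axial positions differ from the three equatorial ones.
The distinct arrangements are (3 in all): Cl both axial; Cl one axial, one equatorial; Cl both equatorial.
Each arrangement has an internal mirror plane or centre of symmetry, so none is chiral.

3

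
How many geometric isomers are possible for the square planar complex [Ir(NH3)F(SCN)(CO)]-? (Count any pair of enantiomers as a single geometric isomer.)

3

Working through the distinct placements yields 3 geometric isomers: (CO/NH3 trans, F/SCN trans); (CO/SCN trans, F/NH3 trans); (CO/F trans, NH3/SCN trans).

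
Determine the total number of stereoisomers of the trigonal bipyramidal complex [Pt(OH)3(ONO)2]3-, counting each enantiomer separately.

3

There are 3 geometric isomers: ONO both equatorial; ONO one axial, one equatorial; ONO both axial.
Each arrangement has an internal mirror plane or centre of symmetry, so none is chiral.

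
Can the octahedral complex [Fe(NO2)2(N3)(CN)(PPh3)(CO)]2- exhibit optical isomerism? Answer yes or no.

yes

Systematic enumeration (placing each ligand type in turn and discarding arrangements equivalent by rotation or reflection) gives 9 geometric isomers.
Of these, 6 lack any improper symmetry element and so occur as enantiomeric pairs, giving 9 + 6 = 15 stereoisomers in total.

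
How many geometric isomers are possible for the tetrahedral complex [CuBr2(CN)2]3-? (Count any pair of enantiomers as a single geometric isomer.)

In a tetrahedral complex all four positions are equivalent and every pair of ligands is adjacent — there is no cis/trans distinction.
Only one geometric arrangement is possible.

1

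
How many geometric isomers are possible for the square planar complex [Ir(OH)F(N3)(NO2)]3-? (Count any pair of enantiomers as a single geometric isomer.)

3

There are 3 geometric isomers: (F/NO2 trans, N3/OH trans); (F/OH trans, N3/NO2 trans); (F/N3 trans, NO2/OH trans).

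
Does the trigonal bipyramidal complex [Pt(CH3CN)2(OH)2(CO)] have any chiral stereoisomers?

yes

Systematic enumeration (placing each ligand type in turn and discarding arrangements equivalent by rotation or reflection) gives 5 geometric isomers.
One of these lacks any improper symmetry element and so occurs as an enantiomeric pair, giving 5 + 1 = 6 stereoisomers in total.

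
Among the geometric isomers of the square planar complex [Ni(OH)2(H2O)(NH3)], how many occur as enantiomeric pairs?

In a square planar complex each vertex has one trans partner and two cis neighbours.
Systematic placement gives 2 geometric isomers: OH cis; OH trans.
Each arrangement has an internal mirror plane or centre of symmetry, so none is chiral.

0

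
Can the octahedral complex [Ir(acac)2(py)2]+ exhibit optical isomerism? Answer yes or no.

An octahedron has six vertices in three trans pairs; every non-trans pair is cis.
Each acac is bidentate and must span two cis positions.
There are 2 geometric isomers: py trans; py cis (chiral).
One of these lacks any improper symmetry element and so occurs as an enantiomeric pair, giving 2 + 1 = 3 stereoisomers in total.

yes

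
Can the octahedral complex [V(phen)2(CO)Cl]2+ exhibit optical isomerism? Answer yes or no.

yes

An octahedron has six vertices in three trans pairs; every non-trans pair is cis.
Each phen is bidentate and must span two cis positions.
Systematic placement gives 2 geometric isomers: CO and Cl mutually trans; CO and Cl mutually cis (chiral).
One of these lacks any improper symmetry element and so occurs as an enantiomeric pair, giving 2 + 1 = 3 stereoisomers in total.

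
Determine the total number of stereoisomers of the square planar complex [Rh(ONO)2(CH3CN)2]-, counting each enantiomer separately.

2

In a square planar complex each vertex has one trans partner and two cis neighbours.
There are 2 geometric isomers: ONO cis; ONO trans.
Each arrangement has an internal mirror plane or centre of symmetry, so none is chiral.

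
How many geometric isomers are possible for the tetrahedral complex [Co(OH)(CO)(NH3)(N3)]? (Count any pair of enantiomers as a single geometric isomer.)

All four vertices of a tetrahedron are equivalent and mutually adjacent, so cis/trans isomerism cannot arise.
Only one geometric arrangement is possible; it has no improper symmetry element, so it exists as a pair of enantiomers (2 stereoisomers).

1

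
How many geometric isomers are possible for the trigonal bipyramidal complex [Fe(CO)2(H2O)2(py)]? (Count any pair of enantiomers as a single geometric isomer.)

Placing the ligands in turn and identifying arrangements related by rotation or reflection leaves 5 distinct geometric isomers.

5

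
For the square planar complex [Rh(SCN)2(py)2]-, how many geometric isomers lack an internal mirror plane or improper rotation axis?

There are 2 geometric isomers: SCN cis; SCN trans.
Each arrangement has an internal mirror plane or centre of symmetry, so none is chiral.

0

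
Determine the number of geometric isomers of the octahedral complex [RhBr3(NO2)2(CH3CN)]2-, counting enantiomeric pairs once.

3

The six octahedral sites form three mutually perpendicular trans pairs.
Systematic placement gives 3 geometric isomers: Br mer, NO2 trans; Br mer, NO2 cis; Br fac, NO2 cis.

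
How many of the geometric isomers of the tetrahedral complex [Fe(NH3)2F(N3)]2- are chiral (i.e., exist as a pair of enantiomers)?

0

In a tetrahedral complex all four positions are equivalent and every pair of ligands is adjacent — there is no cis/trans distinction.
Only one geometric arrangement is possible.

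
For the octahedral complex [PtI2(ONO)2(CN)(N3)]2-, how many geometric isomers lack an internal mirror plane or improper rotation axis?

2

In an octahedral complex each vertex has one trans partner and four cis neighbours.
The distinct arrangements are (6 in all): I cis, ONO trans; I cis, ONO cis (3 arrangements, 2 chiral); I trans, ONO trans; I trans, ONO cis.
Of these, 2 lack any improper symmetry element and so occur as enantiomeric pairs, giving 6 + 2 = 8 stereoisomers in total.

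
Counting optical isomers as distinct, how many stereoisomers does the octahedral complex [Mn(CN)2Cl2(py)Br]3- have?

In an octahedral complex each vertex has one trans partner and four cis neighbours.
Systematic placement gives 6 geometric isomers: CN cis, Cl cis (3 arrangements, 2 chiral); CN cis, Cl trans; CN trans, Cl cis; CN trans, Cl trans.
Of these, 2 lack any improper symmetry element and so occur as enantiomeric pairs, giving 6 + 2 = 8 stereoisomers in total.

8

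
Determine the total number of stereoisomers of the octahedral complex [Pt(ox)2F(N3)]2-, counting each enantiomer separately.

Each ox is bidentate and must span two cis positions.
Working through the distinct placements yields 2 geometric isomers: F and N3 mutually trans; F and N3 mutually cis (chiral).
One of these lacks any improper symmetry element and so occurs as an enantiomeric pair, giving 2 + 1 = 3 stereoisomers in total.

3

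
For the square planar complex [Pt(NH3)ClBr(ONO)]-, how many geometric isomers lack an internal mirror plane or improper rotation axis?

0

A square has two trans pairs of vertices; adjacent vertices are cis.
There are 3 geometric isomers: (Br/NH3 trans, Cl/ONO trans); (Br/ONO trans, Cl/NH3 trans); (Br/Cl trans, NH3/ONO trans).
Each arrangement has an internal mirror plane or centre of symmetry, so none is chiral.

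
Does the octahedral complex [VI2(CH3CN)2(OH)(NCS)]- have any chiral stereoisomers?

yes

The distinct arrangements are (6 in all): I trans, CH3CN trans; I cis, CH3CN trans; I cis, CH3CN cis (3 arrangements, 2 chiral); I trans, CH3CN cis.
Of these, 2 lack any improper symmetry element and so occur as enantiomeric pairs, giving 6 + 2 = 8 stereoisomers in total.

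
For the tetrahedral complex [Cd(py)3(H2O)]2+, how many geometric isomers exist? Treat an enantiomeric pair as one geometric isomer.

1

All four vertices of a tetrahedron are equivalent and mutually adjacent, so cis/trans isomerism cannot arise.
Only one geometric arrangement is possible.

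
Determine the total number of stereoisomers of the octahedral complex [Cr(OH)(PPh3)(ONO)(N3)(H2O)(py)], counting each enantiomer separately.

30

Exhaustive case analysis gives 15 geometric isomers.
Of these, 15 lack any improper symmetry element and so occur as enantiomeric pairs, giving 15 + 15 = 30 stereoisomers in total.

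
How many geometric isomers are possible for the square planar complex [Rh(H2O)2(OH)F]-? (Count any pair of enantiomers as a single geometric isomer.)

2

The distinct arrangements are (2 in all): H2O cis; H2O trans.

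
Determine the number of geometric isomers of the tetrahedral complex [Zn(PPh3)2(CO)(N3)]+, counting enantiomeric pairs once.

All four vertices of a tetrahedron are equivalent and mutually adjacent, so cis/trans isomerism cannot arise.
Only one geometric arrangement is possible.

1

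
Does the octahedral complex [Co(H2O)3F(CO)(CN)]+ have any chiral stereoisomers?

yes

In an octahedral complex each vertex has one trans partner and four cis neighbours.
Systematic placement gives 4 geometric isomers: H2O mer (3 arrangements); H2O fac (chiral).
One of these lacks any improper symmetry element and so occurs as an enantiomeric pair, giving 4 + 1 = 5 stereoisomers in total.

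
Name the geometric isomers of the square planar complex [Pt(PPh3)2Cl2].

cis and trans

A square has two trans pairs of vertices; adjacent vertices are cis.
There are 2 geometric isomers: PPh3 cis; PPh3 trans.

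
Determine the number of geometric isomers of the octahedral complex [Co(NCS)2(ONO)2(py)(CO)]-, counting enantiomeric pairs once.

6

In an octahedral complex each vertex has one trans partner and four cis neighbours.
There are 6 geometric isomers: NCS cis, ONO cis (3 arrangements, 2 chiral); NCS cis, ONO trans; NCS trans, ONO cis; NCS trans, ONO trans.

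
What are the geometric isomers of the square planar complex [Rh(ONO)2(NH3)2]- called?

cis and trans

A square has two trans pairs of vertices; adjacent vertices are cis.
Working through the distinct placements yields 2 geometric isomers: ONO cis; ONO trans.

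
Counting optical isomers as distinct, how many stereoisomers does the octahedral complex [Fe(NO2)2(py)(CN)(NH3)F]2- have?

15

Placing the ligands in turn and identifying arrangements related by rotation or reflection leaves 9 distinct geometric isomers.
Of these, 6 lack any improper symmetry element and so occur as enantiomeric pairs, giving 9 + 6 = 15 stereoisomers in total.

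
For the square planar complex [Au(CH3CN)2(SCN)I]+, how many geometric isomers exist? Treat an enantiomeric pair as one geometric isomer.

2

A square has two trans pairs of vertices; adjacent vertices are cis.
The distinct arrangements are (2 in all): CH3CN cis; CH3CN trans.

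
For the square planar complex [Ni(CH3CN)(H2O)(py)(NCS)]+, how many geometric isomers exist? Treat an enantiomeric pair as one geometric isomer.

Working through the distinct placements yields 3 geometric isomers: (CH3CN/NCS trans, H2O/py trans); (CH3CN/py trans, H2O/NCS trans); (CH3CN/H2O trans, NCS/py trans).

3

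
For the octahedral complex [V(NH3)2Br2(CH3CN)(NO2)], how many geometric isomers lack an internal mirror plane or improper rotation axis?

The six octahedral sites form three mutually perpendicular trans pairs.
Systematic placement gives 6 geometric isomers: NH3 cis, Br trans; NH3 trans, Br trans; NH3 cis, Br cis (3 arrangements, 2 chiral); NH3 trans, Br cis.
Of these, 2 lack any improper symmetry element and so occur as enantiomeric pairs, giving 6 + 2 = 8 stereoisomers in total.

2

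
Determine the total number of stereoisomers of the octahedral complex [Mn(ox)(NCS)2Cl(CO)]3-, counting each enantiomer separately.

Each ox is bidentate and must span two cis positions.
Systematic placement gives 4 geometric isomers: NCS cis (3 arrangements, 2 chiral); NCS trans.
Of these, 2 lack any improper symmetry element and so occur as enantiomeric pairs, giving 4 + 2 = 6 stereoisomers in total.

6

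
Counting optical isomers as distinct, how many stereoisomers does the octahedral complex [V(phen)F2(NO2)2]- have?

In an octahedral complex each vertex has one trans partner and four cis neighbours.
Each phen is bidentate and must span two cis positions.
Working through the distinct placements yields 3 geometric isomers: F trans, NO2 cis; F cis, NO2 cis (chiral); F cis, NO2 trans.
One of these lacks any improper symmetry element and so occurs as an enantiomeric pair, giving 3 + 1 = 4 stereoisomers in total.

4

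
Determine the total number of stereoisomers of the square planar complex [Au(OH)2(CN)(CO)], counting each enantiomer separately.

2

In a square planar complex each vertex has one trans partner and two cis neighbours.
There are 2 geometric isomers: OH cis; OH trans.
Each arrangement has an internal mirror plane or centre of symmetry, so none is chiral.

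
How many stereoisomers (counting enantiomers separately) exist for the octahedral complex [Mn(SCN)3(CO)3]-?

An octahedron has six vertices in three trans pairs; every non-trans pair is cis.
Working through the distinct placements yields 2 geometric isomers: SCN mer; SCN fac.
Each arrangement has an internal mirror plane or centre of symmetry, so none is chiral.

2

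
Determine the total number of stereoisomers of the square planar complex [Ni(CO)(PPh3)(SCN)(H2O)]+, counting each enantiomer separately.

A square has two trans pairs of vertices; adjacent vertices are cis.
Systematic placement gives 3 geometric isomers: (CO/PPh3 trans, H2O/SCN trans); (CO/SCN trans, H2O/PPh3 trans); (CO/H2O trans, PPh3/SCN trans).
Each arrangement has an internal mirror plane or centre of symmetry, so none is chiral.

3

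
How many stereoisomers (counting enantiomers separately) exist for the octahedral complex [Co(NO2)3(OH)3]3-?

2

The six octahedral sites form three mutually perpendicular trans pairs.
The distinct arrangements are (2 in all): NO2 mer; NO2 fac.
Each arrangement has an internal mirror plane or centre of symmetry, so none is chiral.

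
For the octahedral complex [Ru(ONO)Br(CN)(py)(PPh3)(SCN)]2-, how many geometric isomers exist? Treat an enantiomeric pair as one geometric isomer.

15

In an octahedral complex each vertex has one trans partner and four cis neighbours.
Exhaustive case analysis gives 15 geometric isomers.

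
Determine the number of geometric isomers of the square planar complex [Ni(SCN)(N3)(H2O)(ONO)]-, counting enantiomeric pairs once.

3

A square has two trans pairs of vertices; adjacent vertices are cis.
Systematic placement gives 3 geometric isomers: (H2O/ONO trans, N3/SCN trans); (H2O/SCN trans, N3/ONO trans); (H2O/N3 trans, ONO/SCN trans).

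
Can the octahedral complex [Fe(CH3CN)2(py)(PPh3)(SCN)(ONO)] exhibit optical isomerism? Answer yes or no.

yes

An octahedron has six vertices in three trans pairs; every non-trans pair is cis.
Systematic enumeration (placing each ligand type in turn and discarding arrangements equivalent by rotation or reflection) gives 9 geometric isomers.
Of these, 6 lack any improper symmetry element and so occur as enantiomeric pairs, giving 9 + 6 = 15 stereoisomers in total.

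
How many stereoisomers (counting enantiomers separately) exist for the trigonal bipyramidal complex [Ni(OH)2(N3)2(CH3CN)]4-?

Exhaustive case analysis gives 5 geometric isomers.
One of these lacks any improper symmetry element and so occurs as an enantiomeric pair, giving 5 + 1 = 6 stereoisomers in total.

6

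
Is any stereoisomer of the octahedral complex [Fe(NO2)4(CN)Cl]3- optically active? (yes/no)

The six octahedral sites form three mutually perpendicular trans pairs.
Systematic placement gives 2 geometric isomers: CN and Cl mutually trans; CN and Cl mutually cis.
Each arrangement has an internal mirror plane or centre of symmetry, so none is chiral.

no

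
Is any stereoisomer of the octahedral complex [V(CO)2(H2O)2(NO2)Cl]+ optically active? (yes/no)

yes

Working through the distinct placements yields 6 geometric isomers: CO trans, H2O cis; CO trans, H2O trans; CO cis, H2O cis (3 arrangements, 2 chiral); CO cis, H2O trans.
Of these, 2 lack any improper symmetry element and so occur as enantiomeric pairs, giving 6 + 2 = 8 stereoisomers in total.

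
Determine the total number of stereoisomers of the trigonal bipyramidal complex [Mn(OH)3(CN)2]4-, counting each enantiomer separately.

A trigonal bipyramid has two axial and three equatorial sites, which are chemically inequivalent.
Systematic placement gives 3 geometric isomers: CN both axial; CN one axial, one equatorial; CN both equatorial.
Each arrangement has an internal mirror plane or centre of symmetry, so none is chiral.

3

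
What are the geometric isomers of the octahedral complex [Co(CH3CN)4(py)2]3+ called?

An octahedron has six vertices in three trans pairs; every non-trans pair is cis.
Systematic placement gives 2 geometric isomers: py trans; py cis.

cis and trans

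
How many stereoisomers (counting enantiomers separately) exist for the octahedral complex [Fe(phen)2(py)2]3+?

3

An octahedron has six vertices in three trans pairs; every non-trans pair is cis.
Each phen is bidentate and must span two cis positions.
Working through the distinct placements yields 2 geometric isomers: py trans; py cis (chiral).
One of these lacks any improper symmetry element and so occurs as an enantiomeric pair, giving 2 + 1 = 3 stereoisomers in total.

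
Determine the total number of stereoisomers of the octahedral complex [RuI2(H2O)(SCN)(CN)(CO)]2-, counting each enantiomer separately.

Systematic enumeration (placing each ligand type in turn and discarding arrangements equivalent by rotation or reflection) gives 9 geometric isomers.
Of these, 6 lack any improper symmetry element and so occur as enantiomeric pairs, giving 9 + 6 = 15 stereoisomers in total.

15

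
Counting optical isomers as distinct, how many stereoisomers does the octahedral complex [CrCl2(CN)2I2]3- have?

An octahedron has six vertices in three trans pairs; every non-trans pair is cis.
The distinct arrangements are (5 in all): Cl trans, CN trans, I trans; Cl cis, CN trans, I cis; Cl cis, CN cis, I trans; Cl cis, CN cis, I cis (chiral); Cl trans, CN cis, I cis.
One of these lacks any improper symmetry element and so occurs as an enantiomeric pair, giving 5 + 1 = 6 stereoisomers in total.

6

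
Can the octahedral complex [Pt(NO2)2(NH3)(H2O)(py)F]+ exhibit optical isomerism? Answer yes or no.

An octahedron has six vertices in three trans pairs; every non-trans pair is cis.
Exhaustive case analysis gives 9 geometric isomers.
Of these, 6 lack any improper symmetry element and so occur as enantiomeric pairs, giving 9 + 6 = 15 stereoisomers in total.

yes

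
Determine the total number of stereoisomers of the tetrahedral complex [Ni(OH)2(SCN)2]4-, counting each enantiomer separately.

Only one geometric arrangement is possible.

1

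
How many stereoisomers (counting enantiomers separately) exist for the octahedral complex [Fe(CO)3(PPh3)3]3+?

2

An octahedron has six vertices in three trans pairs; every non-trans pair is cis.
Working through the distinct placements yields 2 geometric isomers: CO mer; CO fac.
Each arrangement has an internal mirror plane or centre of symmetry, so none is chiral.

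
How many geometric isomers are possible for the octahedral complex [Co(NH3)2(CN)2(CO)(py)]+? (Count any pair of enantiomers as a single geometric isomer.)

6

An octahedron has six vertices in three trans pairs; every non-trans pair is cis.
The distinct arrangements are (6 in all): NH3 cis, CN trans; NH3 trans, CN trans; NH3 cis, CN cis (3 arrangements, 2 chiral); NH3 trans, CN cis.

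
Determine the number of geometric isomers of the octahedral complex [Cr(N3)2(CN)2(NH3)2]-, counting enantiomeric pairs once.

In an octahedral complex each vertex has one trans partner and four cis neighbours.
There are 5 geometric isomers: N3 trans, CN trans, NH3 trans; N3 cis, CN trans, NH3 cis; N3 cis, CN cis, NH3 trans; N3 cis, CN cis, NH3 cis (chiral); N3 trans, CN cis, NH3 cis.

5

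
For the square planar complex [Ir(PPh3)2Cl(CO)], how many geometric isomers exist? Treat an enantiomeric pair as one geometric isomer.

A square has two trans pairs of vertices; adjacent vertices are cis.
Working through the distinct placements yields 2 geometric isomers: PPh3 cis; PPh3 trans.

2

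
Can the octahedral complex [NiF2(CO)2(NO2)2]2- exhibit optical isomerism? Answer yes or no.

In an octahedral complex each vertex has one trans partner and four cis neighbours.
Working through the distinct placements yields 5 geometric isomers: F trans, CO trans, NO2 trans; F cis, CO trans, NO2 cis; F cis, CO cis, NO2 trans; F cis, CO cis, NO2 cis (chiral); F trans, CO cis, NO2 cis.
One of these lacks any improper symmetry element and so occurs as an enantiomeric pair, giving 5 + 1 = 6 stereoisomers in total.

yes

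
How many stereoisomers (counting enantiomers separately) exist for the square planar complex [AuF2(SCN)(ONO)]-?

2

The distinct arrangements are (2 in all): F cis; F trans.
Each arrangement has an internal mirror plane or centre of symmetry, so none is chiral.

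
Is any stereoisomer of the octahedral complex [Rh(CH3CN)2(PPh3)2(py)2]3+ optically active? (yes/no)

yes

In an octahedral complex each vertex has one trans partner and four cis neighbours.
There are 5 geometric isomers: CH3CN trans, PPh3 trans, py trans; CH3CN trans, PPh3 cis, py cis; CH3CN cis, PPh3 cis, py trans; CH3CN cis, PPh3 cis, py cis (chiral); CH3CN cis, PPh3 trans, py cis.
One of these lacks any improper symmetry element and so occurs as an enantiomeric pair, giving 5 + 1 = 6 stereoisomers in total.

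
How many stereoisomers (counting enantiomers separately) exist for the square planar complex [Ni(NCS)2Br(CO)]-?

A square has two trans pairs of vertices; adjacent vertices are cis.
Working through the distinct placements yields 2 geometric isomers: NCS cis; NCS trans.
Each arrangement has an internal mirror plane or centre of symmetry, so none is chiral.

2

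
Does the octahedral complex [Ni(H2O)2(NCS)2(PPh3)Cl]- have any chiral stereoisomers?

The six octahedral sites form three mutually perpendicular trans pairs.
The distinct arrangements are (6 in all): H2O cis, NCS cis (3 arrangements, 2 chiral); H2O cis, NCS trans; H2O trans, NCS cis; H2O trans, NCS trans.
Of these, 2 lack any improper symmetry element and so occur as enantiomeric pairs, giving 6 + 2 = 8 stereoisomers in total.

yes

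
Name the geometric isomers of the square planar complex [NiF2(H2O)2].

A square has two trans pairs of vertices; adjacent vertices are cis.
Systematic placement gives 2 geometric isomers: F cis; F trans.

cis and trans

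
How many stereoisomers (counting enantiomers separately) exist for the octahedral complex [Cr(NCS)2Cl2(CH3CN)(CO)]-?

The six octahedral sites form three mutually perpendicular trans pairs.
There are 6 geometric isomers: NCS trans, Cl trans; NCS cis, Cl cis (3 arrangements, 2 chiral); NCS trans, Cl cis; NCS cis, Cl trans.
Of these, 2 lack any improper symmetry element and so occur as enantiomeric pairs, giving 6 + 2 = 8 stereoisomers in total.

8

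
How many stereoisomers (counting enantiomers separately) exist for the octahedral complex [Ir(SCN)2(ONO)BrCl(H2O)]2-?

15

The six octahedral sites form three mutually perpendicular trans pairs.
Systematic enumeration (placing each ligand type in turn and discarding arrangements equivalent by rotation or reflection) gives 9 geometric isomers.
Of these, 6 lack any improper symmetry element and so occur as enantiomeric pairs, giving 9 + 6 = 15 stereoisomers in total.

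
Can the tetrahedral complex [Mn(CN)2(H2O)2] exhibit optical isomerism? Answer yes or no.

no

All four vertices of a tetrahedron are equivalent and mutually adjacent, so cis/trans isomerism cannot arise.
Only one geometric arrangement is possible.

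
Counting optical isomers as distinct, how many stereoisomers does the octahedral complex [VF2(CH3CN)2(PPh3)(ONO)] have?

In an octahedral complex each vertex has one trans partner and four cis neighbours.
The distinct arrangements are (6 in all): F trans, CH3CN trans; F cis, CH3CN trans; F cis, CH3CN cis (3 arrangements, 2 chiral); F trans, CH3CN cis.
Of these, 2 lack any improper symmetry element and so occur as enantiomeric pairs, giving 6 + 2 = 8 stereoisomers in total.

8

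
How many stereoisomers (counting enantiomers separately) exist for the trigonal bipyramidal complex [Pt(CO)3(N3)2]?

3

There are 3 geometric isomers: N3 both equatorial; N3 one axial, one equatorial; N3 both axial.
Each arrangement has an internal mirror plane or centre of symmetry, so none is chiral.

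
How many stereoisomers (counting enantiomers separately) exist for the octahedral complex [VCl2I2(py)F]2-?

8

In an octahedral complex each vertex has one trans partner and four cis neighbours.
There are 6 geometric isomers: Cl trans, I cis; Cl trans, I trans; Cl cis, I cis (3 arrangements, 2 chiral); Cl cis, I trans.
Of these, 2 lack any improper symmetry element and so occur as enantiomeric pairs, giving 6 + 2 = 8 stereoisomers in total.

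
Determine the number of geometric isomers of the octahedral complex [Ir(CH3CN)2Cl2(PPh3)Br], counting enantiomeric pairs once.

The six octahedral sites form three mutually perpendicular trans pairs.
Working through the distinct placements yields 6 geometric isomers: CH3CN cis, Cl cis (3 arrangements, 2 chiral); CH3CN cis, Cl trans; CH3CN trans, Cl cis; CH3CN trans, Cl trans.

6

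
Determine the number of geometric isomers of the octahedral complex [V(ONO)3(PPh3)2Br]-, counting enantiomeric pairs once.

3

The six octahedral sites form three mutually perpendicular trans pairs.
There are 3 geometric isomers: ONO mer, PPh3 trans; ONO fac, PPh3 cis; ONO mer, PPh3 cis.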